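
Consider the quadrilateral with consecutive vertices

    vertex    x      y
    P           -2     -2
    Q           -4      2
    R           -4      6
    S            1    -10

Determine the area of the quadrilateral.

8

Σ = (-12) + (-16) + (34) + (-22) = -16
Area = |Σ|/2 = 8.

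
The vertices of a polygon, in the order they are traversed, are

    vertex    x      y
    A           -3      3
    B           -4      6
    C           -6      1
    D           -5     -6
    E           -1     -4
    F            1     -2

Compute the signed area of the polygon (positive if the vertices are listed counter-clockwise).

Σ = (-6) + (32) + (41) + (14) + (6) + (-3) = 84
Signed area = Σ/2 = 42 (positive ⇒ counter-clockwise traversal).

42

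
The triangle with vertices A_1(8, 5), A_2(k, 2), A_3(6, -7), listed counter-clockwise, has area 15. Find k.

The doubled signed area Σ (x_i y_{i+1} − x_{i+1} y_i) is linear in k.
With k=0 it equals 90; the coefficient of k is -12 (from the two edges through A_2).
So -12·k + 90 = 2·15 = 30 ⇒ k = 5.

5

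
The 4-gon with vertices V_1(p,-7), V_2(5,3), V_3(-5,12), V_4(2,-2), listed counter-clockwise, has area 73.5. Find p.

13

Write out the shoelace sum; only the two edges meeting at V_1 involve p:
2·Area = [(2·(-7) − p·(-2)) + (p·3 − 5·(-7))] + 61
       = 5·p + 82 = 147
⇒ p = 13.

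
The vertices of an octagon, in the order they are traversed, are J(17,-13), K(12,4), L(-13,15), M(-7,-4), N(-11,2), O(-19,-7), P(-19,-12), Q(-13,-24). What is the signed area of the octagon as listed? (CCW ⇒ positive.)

Apply Gauss's area formula: 2A = Σ (x_i·y_{i+1} − x_{i+1}·y_i), indices taken mod 8.
J→K: (17)(4) − (12)(-13) = 224
K→L: (12)(15) − (-13)(4) = 232
L→M: (-13)(-4) − (-7)(15) = 157
M→N: (-7)(2) − (-11)(-4) = -58
N→O: (-11)(-7) − (-19)(2) = 115
O→P: (-19)(-12) − (-19)(-7) = 95
P→Q: (-19)(-24) − (-13)(-12) = 300
Q→J: (-13)(-13) − (17)(-24) = 577
Σ = 1642
Signed area = Σ/2 = 821 (positive ⇒ counter-clockwise traversal).

821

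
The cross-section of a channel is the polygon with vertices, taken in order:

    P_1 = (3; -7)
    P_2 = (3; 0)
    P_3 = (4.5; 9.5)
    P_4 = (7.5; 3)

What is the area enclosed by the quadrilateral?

34.875

Apply the surveyor's formula: 2A = Σ (x_i·y_{i+1} − x_{i+1}·y_i), indices taken mod 4.
Σ = (21) + (28.5) + (-57.75) + (-61.5) = -69.75
Area = |Σ|/2 = 34.875.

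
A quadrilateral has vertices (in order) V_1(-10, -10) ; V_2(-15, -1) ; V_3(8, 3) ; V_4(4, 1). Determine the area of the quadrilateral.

Apply Gauss's area formula: 2A = Σ (x_i·y_{i+1} − x_{i+1}·y_i), indices taken mod 4.
Σ = (-140) + (-37) + (-4) + (-30) = -211
Area = |Σ|/2 = 105.5.

105.5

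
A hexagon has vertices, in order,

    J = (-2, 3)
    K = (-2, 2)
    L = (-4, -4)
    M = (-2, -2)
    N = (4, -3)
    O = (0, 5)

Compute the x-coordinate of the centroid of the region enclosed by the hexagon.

-8/93

Apply the surveyor's formula. First the cross-terms c_i = x_i·y_{i+1} − x_{i+1}·y_i:
  2, 16, 0, 14, 20, 10  ⇒  2A = 62, A = 31.
Then Σ (x_i + x_{i+1})·c_i = -16, so x̄ = -16 / (6·31) = -8/93.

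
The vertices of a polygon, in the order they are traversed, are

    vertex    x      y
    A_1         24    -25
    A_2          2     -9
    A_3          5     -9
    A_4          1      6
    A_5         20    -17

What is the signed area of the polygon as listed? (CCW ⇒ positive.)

-164.5

Apply Gauss's area formula: 2A = Σ (x_i·y_{i+1} − x_{i+1}·y_i), indices taken mod 5.
A_1→A_2: (24)(-9) − (2)(-25) = -166
A_2→A_3: (2)(-9) − (5)(-9) = 27
A_3→A_4: (5)(6) − (1)(-9) = 39
A_4→A_5: (1)(-17) − (20)(6) = -137
A_5→A_1: (20)(-25) − (24)(-17) = -92
Σ = -329
Signed area = Σ/2 = -164.5 (negative ⇒ clockwise traversal).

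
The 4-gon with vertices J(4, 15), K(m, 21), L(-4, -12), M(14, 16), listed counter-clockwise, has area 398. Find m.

Write out the shoelace sum; only the two edges meeting at K involve m:
2·Area = [(4·21 − m·15) + (m·(-12) − (-4)·21)] + 250
       = -27·m + 418 = 796
⇒ m = -14.

-14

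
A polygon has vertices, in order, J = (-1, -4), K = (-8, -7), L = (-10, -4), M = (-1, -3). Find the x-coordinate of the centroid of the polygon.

-5.75

Apply the surveyor's formula. First the cross-terms c_i = x_i·y_{i+1} − x_{i+1}·y_i:
  -25, -38, 26, 1  ⇒  2A = -36, A = -18.
Then Σ (x_i + x_{i+1})·c_i = 621, so x̄ = 621 / (6·(-18)) = -5.75.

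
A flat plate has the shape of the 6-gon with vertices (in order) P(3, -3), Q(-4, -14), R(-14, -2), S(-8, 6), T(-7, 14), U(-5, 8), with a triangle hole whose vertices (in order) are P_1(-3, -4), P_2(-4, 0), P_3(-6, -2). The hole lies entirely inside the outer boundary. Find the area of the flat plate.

198.5

Outer boundary:
Σ = (-54) + (-188) + (-100) + (-70) + (14) + (-9) = -407
Area = |Σ|/2 = 203.5.
Hole:
Apply Gauss's area formula: 2A = Σ (x_i·y_{i+1} − x_{i+1}·y_i), indices taken mod 3.
Cross-terms: -16, 8, 18  ⇒  Σ = 10
Area = |Σ|/2 = 5.
Net area = 203.5 − 5 = 198.5.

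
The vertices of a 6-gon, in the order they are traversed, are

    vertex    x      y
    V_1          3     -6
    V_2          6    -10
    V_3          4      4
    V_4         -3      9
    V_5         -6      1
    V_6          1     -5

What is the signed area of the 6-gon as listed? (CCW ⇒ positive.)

Σ = (6) + (64) + (48) + (51) + (29) + (9) = 207
Signed area = Σ/2 = 103.5 (positive ⇒ counter-clockwise traversal).

103.5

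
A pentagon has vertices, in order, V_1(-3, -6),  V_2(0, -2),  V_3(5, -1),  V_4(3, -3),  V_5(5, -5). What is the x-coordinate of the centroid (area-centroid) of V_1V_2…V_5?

Apply Gauss's area formula. First the cross-terms c_i = x_i·y_{i+1} − x_{i+1}·y_i:
  6, 10, -12, 0, -45  ⇒  2A = -41, A = -20.5.
Then Σ (x_i + x_{i+1})·c_i = -154, so x̄ = -154 / (6·(-20.5)) = 154/123.

154/123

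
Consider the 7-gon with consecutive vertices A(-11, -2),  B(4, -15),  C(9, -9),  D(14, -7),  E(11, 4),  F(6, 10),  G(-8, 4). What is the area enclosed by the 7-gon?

Cross-terms: 173, 99, 63, 133, 86, 104, 60  ⇒  Σ = 718
Area = |Σ|/2 = 359.

359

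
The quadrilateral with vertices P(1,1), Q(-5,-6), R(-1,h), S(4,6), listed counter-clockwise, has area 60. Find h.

-15

Write out the shoelace sum; only the two edges meeting at R involve h:
2·Area = [((-5)·h − (-1)·(-6)) + ((-1)·6 − 4·h)] + -3
       = -9·h + -15 = 120
⇒ h = -15.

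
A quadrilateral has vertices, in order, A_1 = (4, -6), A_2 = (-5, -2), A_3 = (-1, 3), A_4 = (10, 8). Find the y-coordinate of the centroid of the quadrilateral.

Apply the shoelace formula. First the cross-terms c_i = x_i·y_{i+1} − x_{i+1}·y_i:
  -38, -17, -38, -92  ⇒  2A = -185, A = -92.5.
Then Σ (y_i + y_{i+1})·c_i = -315, so ȳ = -315 / (6·(-92.5)) = 21/37.

21/37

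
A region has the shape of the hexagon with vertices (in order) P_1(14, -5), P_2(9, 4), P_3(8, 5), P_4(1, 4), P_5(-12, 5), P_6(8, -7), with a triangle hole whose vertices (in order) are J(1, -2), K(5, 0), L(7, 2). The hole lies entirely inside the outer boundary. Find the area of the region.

146

Outer boundary:
Apply the shoelace (surveyor's) formula: 2A = Σ (x_i·y_{i+1} − x_{i+1}·y_i), indices taken mod 6.
Σ = (101) + (13) + (27) + (53) + (44) + (58) = 296
Area = |Σ|/2 = 148.
Hole:
Σ = (10) + (10) + (-16) = 4
Area = |Σ|/2 = 2.
Net area = 148 − 2 = 146.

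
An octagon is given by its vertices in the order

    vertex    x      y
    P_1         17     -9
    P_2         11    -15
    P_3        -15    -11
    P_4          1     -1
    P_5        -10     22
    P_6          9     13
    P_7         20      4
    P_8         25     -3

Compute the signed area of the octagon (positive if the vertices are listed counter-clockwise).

-675

P_1→P_2: (17)(-15) − (11)(-9) = -156
P_2→P_3: (11)(-11) − (-15)(-15) = -346
P_3→P_4: (-15)(-1) − (1)(-11) = 26
P_4→P_5: (1)(22) − (-10)(-1) = 12
P_5→P_6: (-10)(13) − (9)(22) = -328
P_6→P_7: (9)(4) − (20)(13) = -224
P_7→P_8: (20)(-3) − (25)(4) = -160
P_8→P_1: (25)(-9) − (17)(-3) = -174
Σ = -1350
Signed area = Σ/2 = -675 (negative ⇒ clockwise traversal).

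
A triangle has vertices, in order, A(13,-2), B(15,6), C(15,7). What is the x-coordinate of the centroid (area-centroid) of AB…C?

Apply the shoelace formula. First the cross-terms c_i = x_i·y_{i+1} − x_{i+1}·y_i:
  108, 15, -121  ⇒  2A = 2, A = 1.
Then Σ (x_i + x_{i+1})·c_i = 86, so x̄ = 86 / (6·1) = 43/3.

43/3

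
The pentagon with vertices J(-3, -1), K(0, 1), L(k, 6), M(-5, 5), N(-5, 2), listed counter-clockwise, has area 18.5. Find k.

-4

The doubled signed area Σ (x_i y_{i+1} − x_{i+1} y_i) is linear in k.
With k=0 it equals 53; the coefficient of k is 4 (from the two edges through L).
So 4·k + 53 = 2·18.5 = 37 ⇒ k = -4.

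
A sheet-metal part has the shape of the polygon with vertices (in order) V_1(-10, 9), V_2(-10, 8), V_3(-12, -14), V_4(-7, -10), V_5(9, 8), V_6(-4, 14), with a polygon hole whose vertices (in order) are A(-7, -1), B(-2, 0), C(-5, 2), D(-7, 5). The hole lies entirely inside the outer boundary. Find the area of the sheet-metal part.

Outer boundary:
Apply the shoelace (surveyor's) formula: 2A = Σ (x_i·y_{i+1} − x_{i+1}·y_i), indices taken mod 6.
Cross-terms: 10, 236, 22, 34, 158, 104  ⇒  Σ = 564
Area = |Σ|/2 = 282.
Hole:
Apply the shoelace (surveyor's) formula: 2A = Σ (x_i·y_{i+1} − x_{i+1}·y_i), indices taken mod 4.
Cross-terms: -2, -4, -11, 42  ⇒  Σ = 25
Area = |Σ|/2 = 12.5.
Net area = 282 − 12.5 = 269.5.

269.5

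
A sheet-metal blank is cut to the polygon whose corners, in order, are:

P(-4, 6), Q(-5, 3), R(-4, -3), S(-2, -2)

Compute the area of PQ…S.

Apply Gauss's area formula: 2A = Σ (x_i·y_{i+1} − x_{i+1}·y_i), indices taken mod 4.
Σ = (18) + (27) + (2) + (-20) = 27
Area = |Σ|/2 = 13.5.

13.5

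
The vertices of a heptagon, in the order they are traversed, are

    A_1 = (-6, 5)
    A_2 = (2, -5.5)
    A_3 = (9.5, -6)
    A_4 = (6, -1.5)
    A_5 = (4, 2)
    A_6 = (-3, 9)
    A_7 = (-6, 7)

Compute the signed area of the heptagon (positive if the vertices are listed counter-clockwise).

Σ = (23) + (40.25) + (21.75) + (18) + (42) + (33) + (12) = 190
Signed area = Σ/2 = 95 (positive ⇒ counter-clockwise traversal).

95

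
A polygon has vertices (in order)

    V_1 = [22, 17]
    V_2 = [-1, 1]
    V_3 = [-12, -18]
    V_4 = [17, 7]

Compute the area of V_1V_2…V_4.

Apply the shoelace (surveyor's) formula: 2A = Σ (x_i·y_{i+1} − x_{i+1}·y_i), indices taken mod 4.
Σ = (39) + (30) + (222) + (135) = 426
Area = |Σ|/2 = 213.

213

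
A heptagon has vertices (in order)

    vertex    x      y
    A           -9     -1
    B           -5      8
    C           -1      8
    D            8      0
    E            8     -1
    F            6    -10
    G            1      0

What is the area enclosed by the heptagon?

123

Σ = (-77) + (-32) + (-64) + (-8) + (-74) + (10) + (-1) = -246
Area = |Σ|/2 = 123.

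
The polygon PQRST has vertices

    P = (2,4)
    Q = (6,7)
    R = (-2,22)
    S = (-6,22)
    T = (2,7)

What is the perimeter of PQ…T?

|PQ| = √((4)² + (3)²) = √25 = 5
|QR| = √((-8)² + (15)²) = √289 = 17
|RS| = √((-4)² + (0)²) = √16 = 4
|ST| = √((8)² + (-15)²) = √289 = 17
|TP| = √((0)² + (-3)²) = √9 = 3
Perimeter = 5 + 17 + 4 + 17 + 3 = 46.

46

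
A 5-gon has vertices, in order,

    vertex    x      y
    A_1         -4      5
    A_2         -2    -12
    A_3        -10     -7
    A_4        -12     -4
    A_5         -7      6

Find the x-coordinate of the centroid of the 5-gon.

Apply Gauss's area formula. First the cross-terms c_i = x_i·y_{i+1} − x_{i+1}·y_i:
  58, -106, -44, -100, -11  ⇒  2A = -203, A = -101.5.
Then Σ (x_i + x_{i+1})·c_i = 3913, so x̄ = 3913 / (6·(-101.5)) = -559/87.

-559/87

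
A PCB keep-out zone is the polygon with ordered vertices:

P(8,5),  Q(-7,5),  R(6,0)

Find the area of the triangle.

37.5

Cross-terms: 75, -30, 30  ⇒  Σ = 75
Area = |Σ|/2 = 37.5.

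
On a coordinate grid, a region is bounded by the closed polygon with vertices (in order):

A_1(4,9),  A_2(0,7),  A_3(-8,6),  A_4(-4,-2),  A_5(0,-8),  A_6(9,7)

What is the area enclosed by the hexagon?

Apply the shoelace formula: 2A = Σ (x_i·y_{i+1} − x_{i+1}·y_i), indices taken mod 6.
Σ = (28) + (56) + (40) + (32) + (72) + (53) = 281
Area = |Σ|/2 = 140.5.

140.5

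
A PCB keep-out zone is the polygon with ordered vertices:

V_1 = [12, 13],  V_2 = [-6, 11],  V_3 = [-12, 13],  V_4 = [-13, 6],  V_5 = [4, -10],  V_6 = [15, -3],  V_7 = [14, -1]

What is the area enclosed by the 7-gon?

V_1→V_2: (12)(11) − (-6)(13) = 210
V_2→V_3: (-6)(13) − (-12)(11) = 54
V_3→V_4: (-12)(6) − (-13)(13) = 97
V_4→V_5: (-13)(-10) − (4)(6) = 106
V_5→V_6: (4)(-3) − (15)(-10) = 138
V_6→V_7: (15)(-1) − (14)(-3) = 27
V_7→V_1: (14)(13) − (12)(-1) = 194
Σ = 826
Area = |Σ|/2 = 413.

413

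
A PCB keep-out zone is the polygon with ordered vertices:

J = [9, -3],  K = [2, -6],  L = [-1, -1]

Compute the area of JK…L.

Apply Gauss's area formula: 2A = Σ (x_i·y_{i+1} − x_{i+1}·y_i), indices taken mod 3.
J→K: (9)(-6) − (2)(-3) = -48
K→L: (2)(-1) − (-1)(-6) = -8
L→J: (-1)(-3) − (9)(-1) = 12
Σ = -44
Area = |Σ|/2 = 22.

22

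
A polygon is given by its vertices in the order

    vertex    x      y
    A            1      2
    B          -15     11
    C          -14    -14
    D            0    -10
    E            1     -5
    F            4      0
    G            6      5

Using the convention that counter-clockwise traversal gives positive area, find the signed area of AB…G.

Apply the shoelace formula: 2A = Σ (x_i·y_{i+1} − x_{i+1}·y_i), indices taken mod 7.
Σ = (41) + (364) + (140) + (10) + (20) + (20) + (7) = 602
Signed area = Σ/2 = 301 (positive ⇒ counter-clockwise traversal).

301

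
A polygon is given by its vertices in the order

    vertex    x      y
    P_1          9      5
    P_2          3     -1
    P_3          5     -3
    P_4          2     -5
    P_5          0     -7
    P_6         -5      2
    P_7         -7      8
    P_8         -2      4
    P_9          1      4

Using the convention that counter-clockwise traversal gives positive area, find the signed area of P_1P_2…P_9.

-88.5

Apply the shoelace formula: 2A = Σ (x_i·y_{i+1} − x_{i+1}·y_i), indices taken mod 9.
Σ = (-24) + (-4) + (-19) + (-14) + (-35) + (-26) + (-12) + (-12) + (-31) = -177
Signed area = Σ/2 = -88.5 (negative ⇒ clockwise traversal).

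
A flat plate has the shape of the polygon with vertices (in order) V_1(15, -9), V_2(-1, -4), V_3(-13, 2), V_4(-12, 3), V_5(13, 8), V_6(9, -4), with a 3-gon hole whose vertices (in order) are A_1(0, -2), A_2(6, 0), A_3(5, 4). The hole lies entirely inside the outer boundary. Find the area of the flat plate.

Outer boundary:
Apply Gauss's area formula: 2A = Σ (x_i·y_{i+1} − x_{i+1}·y_i), indices taken mod 6.
Cross-terms: -69, -54, -15, -135, -124, -21  ⇒  Σ = -418
Area = |Σ|/2 = 209.
Hole:
Apply the surveyor's formula: 2A = Σ (x_i·y_{i+1} − x_{i+1}·y_i), indices taken mod 3.
A_1→A_2: (0)(0) − (6)(-2) = 12
A_2→A_3: (6)(4) − (5)(0) = 24
A_3→A_1: (5)(-2) − (0)(4) = -10
Σ = 26
Area = |Σ|/2 = 13.
Net area = 209 − 13 = 196.

196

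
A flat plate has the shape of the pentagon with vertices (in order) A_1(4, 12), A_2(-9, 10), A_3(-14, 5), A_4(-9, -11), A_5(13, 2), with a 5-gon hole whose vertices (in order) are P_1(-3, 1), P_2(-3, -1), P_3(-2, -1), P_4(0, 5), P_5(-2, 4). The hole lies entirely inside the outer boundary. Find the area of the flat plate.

Outer boundary:
Cross-terms: 148, 95, 199, 125, 148  ⇒  Σ = 715
Area = |Σ|/2 = 357.5.
Hole:
Apply the shoelace (surveyor's) formula: 2A = Σ (x_i·y_{i+1} − x_{i+1}·y_i), indices taken mod 5.
Σ = (6) + (1) + (-10) + (10) + (10) = 17
Area = |Σ|/2 = 8.5.
Net area = 357.5 − 8.5 = 349.

349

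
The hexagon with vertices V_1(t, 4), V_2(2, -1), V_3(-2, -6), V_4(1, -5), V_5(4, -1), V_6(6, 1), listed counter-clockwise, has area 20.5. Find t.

The doubled signed area Σ (x_i y_{i+1} − x_{i+1} y_i) is linear in t.
With t=0 it equals 47; the coefficient of t is -2 (from the two edges through V_1).
So -2·t + 47 = 2·20.5 = 41 ⇒ t = 3.

3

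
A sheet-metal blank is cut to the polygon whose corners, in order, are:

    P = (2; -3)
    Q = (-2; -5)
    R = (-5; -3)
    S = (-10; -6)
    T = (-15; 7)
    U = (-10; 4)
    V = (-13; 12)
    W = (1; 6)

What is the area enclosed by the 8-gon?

179

Apply the shoelace (surveyor's) formula: 2A = Σ (x_i·y_{i+1} − x_{i+1}·y_i), indices taken mod 8.
Cross-terms: -16, -19, 0, -160, 10, -68, -90, -15  ⇒  Σ = -358
Area = |Σ|/2 = 179.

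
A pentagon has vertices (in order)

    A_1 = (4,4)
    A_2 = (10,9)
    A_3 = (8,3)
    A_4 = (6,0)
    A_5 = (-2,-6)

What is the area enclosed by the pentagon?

42

Σ = (-4) + (-42) + (-18) + (-36) + (16) = -84
Area = |Σ|/2 = 42.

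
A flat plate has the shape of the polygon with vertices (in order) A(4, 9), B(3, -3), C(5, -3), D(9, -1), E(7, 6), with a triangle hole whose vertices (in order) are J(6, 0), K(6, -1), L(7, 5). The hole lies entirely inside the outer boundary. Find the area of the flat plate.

44

Outer boundary:
Cross-terms: -39, 6, 22, 61, 39  ⇒  Σ = 89
Area = |Σ|/2 = 44.5.
Hole:
Apply the shoelace (surveyor's) formula: 2A = Σ (x_i·y_{i+1} − x_{i+1}·y_i), indices taken mod 3.
Σ = (-6) + (37) + (-30) = 1
Area = |Σ|/2 = 0.5.
Net area = 44.5 − 0.5 = 44.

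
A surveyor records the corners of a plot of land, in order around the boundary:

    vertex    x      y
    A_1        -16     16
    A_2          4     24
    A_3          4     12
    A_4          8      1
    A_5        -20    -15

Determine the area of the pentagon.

Apply Gauss's area formula: 2A = Σ (x_i·y_{i+1} − x_{i+1}·y_i), indices taken mod 5.
Σ = (-448) + (-48) + (-92) + (-100) + (-560) = -1248
Area = |Σ|/2 = 624.

624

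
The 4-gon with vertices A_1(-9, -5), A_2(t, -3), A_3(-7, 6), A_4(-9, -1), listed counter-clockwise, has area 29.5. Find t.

-4

The doubled signed area Σ (x_i y_{i+1} − x_{i+1} y_i) is linear in t.
With t=0 it equals 103; the coefficient of t is 11 (from the two edges through A_2).
So 11·t + 103 = 2·29.5 = 59 ⇒ t = -4.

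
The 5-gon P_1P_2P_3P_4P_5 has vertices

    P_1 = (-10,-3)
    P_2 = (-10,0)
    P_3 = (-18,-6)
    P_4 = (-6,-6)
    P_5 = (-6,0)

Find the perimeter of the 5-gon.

36

|P_1P_2| = √((0)² + (3)²) = √9 = 3
|P_2P_3| = √((-8)² + (-6)²) = √100 = 10
|P_3P_4| = √((12)² + (0)²) = √144 = 12
|P_4P_5| = √((0)² + (6)²) = √36 = 6
|P_5P_1| = √((-4)² + (-3)²) = √25 = 5
Perimeter = 3 + 10 + 12 + 6 + 5 = 36.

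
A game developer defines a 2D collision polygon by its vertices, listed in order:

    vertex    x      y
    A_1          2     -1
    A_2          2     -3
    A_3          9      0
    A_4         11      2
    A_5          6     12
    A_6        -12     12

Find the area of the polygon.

182.5

Σ = (-4) + (27) + (18) + (120) + (216) + (-12) = 365
Area = |Σ|/2 = 182.5.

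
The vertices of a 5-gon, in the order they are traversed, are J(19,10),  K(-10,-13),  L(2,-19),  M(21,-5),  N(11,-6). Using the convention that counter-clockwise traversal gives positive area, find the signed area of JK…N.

Apply Gauss's area formula: 2A = Σ (x_i·y_{i+1} − x_{i+1}·y_i), indices taken mod 5.
Σ = (-147) + (216) + (389) + (-71) + (224) = 611
Signed area = Σ/2 = 305.5 (positive ⇒ counter-clockwise traversal).

305.5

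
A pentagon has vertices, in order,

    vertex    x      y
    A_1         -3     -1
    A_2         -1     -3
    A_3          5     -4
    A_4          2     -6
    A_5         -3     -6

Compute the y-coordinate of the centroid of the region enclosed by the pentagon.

Apply the shoelace formula. First the cross-terms c_i = x_i·y_{i+1} − x_{i+1}·y_i:
  8, 19, -22, -30, -15  ⇒  2A = -40, A = -20.
Then Σ (y_i + y_{i+1})·c_i = 520, so ȳ = 520 / (6·(-20)) = -13/3.

-13/3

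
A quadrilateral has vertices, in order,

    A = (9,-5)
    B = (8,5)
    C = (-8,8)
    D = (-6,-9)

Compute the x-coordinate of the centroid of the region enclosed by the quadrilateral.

Apply the shoelace formula. First the cross-terms c_i = x_i·y_{i+1} − x_{i+1}·y_i:
  85, 104, 120, 111  ⇒  2A = 420, A = 210.
Then Σ (x_i + x_{i+1})·c_i = 98, so x̄ = 98 / (6·210) = 7/90.

7/90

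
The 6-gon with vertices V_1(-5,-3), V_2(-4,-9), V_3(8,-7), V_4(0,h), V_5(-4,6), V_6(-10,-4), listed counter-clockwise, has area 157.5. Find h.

Write out the shoelace sum; only the two edges meeting at V_4 involve h:
2·Area = [(8·h − 0·(-7)) + (0·6 − (-4)·h)] + 219
       = 12·h + 219 = 315
⇒ h = 8.

8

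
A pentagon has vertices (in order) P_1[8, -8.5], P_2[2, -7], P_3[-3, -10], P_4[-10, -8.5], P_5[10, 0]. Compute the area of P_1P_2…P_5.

77.25

P_1→P_2: (8)(-7) − (2)(-8.5) = -39
P_2→P_3: (2)(-10) − (-3)(-7) = -41
P_3→P_4: (-3)(-8.5) − (-10)(-10) = -74.5
P_4→P_5: (-10)(0) − (10)(-8.5) = 85
P_5→P_1: (10)(-8.5) − (8)(0) = -85
Σ = -154.5
Area = |Σ|/2 = 77.25.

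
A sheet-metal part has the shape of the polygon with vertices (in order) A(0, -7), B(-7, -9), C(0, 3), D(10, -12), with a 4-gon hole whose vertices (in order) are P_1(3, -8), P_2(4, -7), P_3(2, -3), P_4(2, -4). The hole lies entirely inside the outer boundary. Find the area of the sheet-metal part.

Outer boundary:
Apply Gauss's area formula: 2A = Σ (x_i·y_{i+1} − x_{i+1}·y_i), indices taken mod 4.
Σ = (-49) + (-21) + (-30) + (-70) = -170
Area = |Σ|/2 = 85.
Hole:
Apply the shoelace formula: 2A = Σ (x_i·y_{i+1} − x_{i+1}·y_i), indices taken mod 4.
Σ = (11) + (2) + (-2) + (-4) = 7
Area = |Σ|/2 = 3.5.
Net area = 85 − 3.5 = 81.5.

81.5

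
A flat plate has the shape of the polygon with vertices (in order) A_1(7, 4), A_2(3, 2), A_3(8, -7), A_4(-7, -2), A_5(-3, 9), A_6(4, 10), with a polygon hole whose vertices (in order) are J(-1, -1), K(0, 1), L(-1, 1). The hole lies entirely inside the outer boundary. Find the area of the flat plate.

143.5

Outer boundary:
Σ = (2) + (-37) + (-65) + (-69) + (-66) + (-54) = -289
Area = |Σ|/2 = 144.5.
Hole:
Apply the shoelace formula: 2A = Σ (x_i·y_{i+1} − x_{i+1}·y_i), indices taken mod 3.
J→K: (-1)(1) − (0)(-1) = -1
K→L: (0)(1) − (-1)(1) = 1
L→J: (-1)(-1) − (-1)(1) = 2
Σ = 2
Area = |Σ|/2 = 1.
Net area = 144.5 − 1 = 143.5.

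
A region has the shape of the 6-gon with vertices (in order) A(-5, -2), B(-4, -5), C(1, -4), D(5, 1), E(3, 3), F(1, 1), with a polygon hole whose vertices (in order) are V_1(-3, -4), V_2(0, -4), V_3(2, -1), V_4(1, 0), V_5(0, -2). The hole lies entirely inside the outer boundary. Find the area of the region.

Outer boundary:
Apply the shoelace formula: 2A = Σ (x_i·y_{i+1} − x_{i+1}·y_i), indices taken mod 6.
Cross-terms: 17, 21, 21, 12, 0, 3  ⇒  Σ = 74
Area = |Σ|/2 = 37.
Hole:
V_1→V_2: (-3)(-4) − (0)(-4) = 12
V_2→V_3: (0)(-1) − (2)(-4) = 8
V_3→V_4: (2)(0) − (1)(-1) = 1
V_4→V_5: (1)(-2) − (0)(0) = -2
V_5→V_1: (0)(-4) − (-3)(-2) = -6
Σ = 13
Area = |Σ|/2 = 6.5.
Net area = 37 − 6.5 = 30.5.

30.5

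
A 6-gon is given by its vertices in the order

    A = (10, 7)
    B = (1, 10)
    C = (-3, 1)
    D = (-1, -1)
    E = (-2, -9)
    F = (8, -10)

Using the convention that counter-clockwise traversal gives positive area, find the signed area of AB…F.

Apply the surveyor's formula: 2A = Σ (x_i·y_{i+1} − x_{i+1}·y_i), indices taken mod 6.
Cross-terms: 93, 31, 4, 7, 92, 156  ⇒  Σ = 383
Signed area = Σ/2 = 191.5 (positive ⇒ counter-clockwise traversal).

191.5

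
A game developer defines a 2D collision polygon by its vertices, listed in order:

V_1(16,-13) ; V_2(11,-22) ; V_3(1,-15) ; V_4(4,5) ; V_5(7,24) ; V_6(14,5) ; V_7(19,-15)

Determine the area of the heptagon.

419.5

Apply the surveyor's formula: 2A = Σ (x_i·y_{i+1} − x_{i+1}·y_i), indices taken mod 7.
Σ = (-209) + (-143) + (65) + (61) + (-301) + (-305) + (-7) = -839
Area = |Σ|/2 = 419.5.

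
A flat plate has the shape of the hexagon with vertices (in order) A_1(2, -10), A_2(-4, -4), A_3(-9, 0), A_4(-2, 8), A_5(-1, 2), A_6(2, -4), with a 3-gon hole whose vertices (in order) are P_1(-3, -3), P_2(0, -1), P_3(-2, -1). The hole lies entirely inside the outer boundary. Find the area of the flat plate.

Outer boundary:
Apply Gauss's area formula: 2A = Σ (x_i·y_{i+1} − x_{i+1}·y_i), indices taken mod 6.
Σ = (-48) + (-36) + (-72) + (4) + (0) + (-12) = -164
Area = |Σ|/2 = 82.
Hole:
Apply the surveyor's formula: 2A = Σ (x_i·y_{i+1} − x_{i+1}·y_i), indices taken mod 3.
P_1→P_2: (-3)(-1) − (0)(-3) = 3
P_2→P_3: (0)(-1) − (-2)(-1) = -2
P_3→P_1: (-2)(-3) − (-3)(-1) = 3
Σ = 4
Area = |Σ|/2 = 2.
Net area = 82 − 2 = 80.

80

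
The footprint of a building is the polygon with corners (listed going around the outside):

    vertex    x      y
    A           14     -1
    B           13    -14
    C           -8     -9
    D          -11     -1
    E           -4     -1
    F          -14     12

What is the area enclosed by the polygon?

Apply the shoelace (surveyor's) formula: 2A = Σ (x_i·y_{i+1} − x_{i+1}·y_i), indices taken mod 6.
A→B: (14)(-14) − (13)(-1) = -183
B→C: (13)(-9) − (-8)(-14) = -229
C→D: (-8)(-1) − (-11)(-9) = -91
D→E: (-11)(-1) − (-4)(-1) = 7
E→F: (-4)(12) − (-14)(-1) = -62
F→A: (-14)(-1) − (14)(12) = -154
Σ = -712
Area = |Σ|/2 = 356.

356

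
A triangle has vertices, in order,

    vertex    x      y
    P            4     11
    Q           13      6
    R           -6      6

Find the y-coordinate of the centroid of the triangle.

Apply the shoelace formula. First the cross-terms c_i = x_i·y_{i+1} − x_{i+1}·y_i:
  -119, 114, -90  ⇒  2A = -95, A = -47.5.
Then Σ (y_i + y_{i+1})·c_i = -2185, so ȳ = -2185 / (6·(-47.5)) = 23/3.

23/3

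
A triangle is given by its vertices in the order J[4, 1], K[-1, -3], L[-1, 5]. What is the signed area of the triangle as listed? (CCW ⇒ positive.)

-20

Σ = (-11) + (-8) + (-21) = -40
Signed area = Σ/2 = -20 (negative ⇒ clockwise traversal).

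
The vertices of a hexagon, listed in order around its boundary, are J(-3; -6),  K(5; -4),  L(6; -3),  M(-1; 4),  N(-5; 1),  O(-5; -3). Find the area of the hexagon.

66

J→K: (-3)(-4) − (5)(-6) = 42
K→L: (5)(-3) − (6)(-4) = 9
L→M: (6)(4) − (-1)(-3) = 21
M→N: (-1)(1) − (-5)(4) = 19
N→O: (-5)(-3) − (-5)(1) = 20
O→J: (-5)(-6) − (-3)(-3) = 21
Σ = 132
Area = |Σ|/2 = 66.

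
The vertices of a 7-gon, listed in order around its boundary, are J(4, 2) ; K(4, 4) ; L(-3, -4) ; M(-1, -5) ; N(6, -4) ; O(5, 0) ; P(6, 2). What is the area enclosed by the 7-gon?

41.5

Apply Gauss's area formula: 2A = Σ (x_i·y_{i+1} − x_{i+1}·y_i), indices taken mod 7.
Σ = (8) + (-4) + (11) + (34) + (20) + (10) + (4) = 83
Area = |Σ|/2 = 41.5.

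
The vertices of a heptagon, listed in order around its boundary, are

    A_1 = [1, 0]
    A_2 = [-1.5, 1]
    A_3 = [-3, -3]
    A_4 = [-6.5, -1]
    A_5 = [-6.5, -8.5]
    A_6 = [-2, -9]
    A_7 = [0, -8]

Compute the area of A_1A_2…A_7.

53.125

Apply the shoelace formula: 2A = Σ (x_i·y_{i+1} − x_{i+1}·y_i), indices taken mod 7.
Σ = (1) + (7.5) + (-16.5) + (48.75) + (41.5) + (16) + (8) = 106.25
Area = |Σ|/2 = 53.125.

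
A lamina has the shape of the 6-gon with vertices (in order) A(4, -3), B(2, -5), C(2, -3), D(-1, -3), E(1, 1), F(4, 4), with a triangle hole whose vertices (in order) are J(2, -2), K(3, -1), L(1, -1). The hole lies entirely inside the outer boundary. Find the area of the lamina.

21.5

Outer boundary:
Apply the shoelace formula: 2A = Σ (x_i·y_{i+1} − x_{i+1}·y_i), indices taken mod 6.
Cross-terms: -14, 4, -9, 2, 0, -28  ⇒  Σ = -45
Area = |Σ|/2 = 22.5.
Hole:
Apply the surveyor's formula: 2A = Σ (x_i·y_{i+1} − x_{i+1}·y_i), indices taken mod 3.
Σ = (4) + (-2) + (0) = 2
Area = |Σ|/2 = 1.
Net area = 22.5 − 1 = 21.5.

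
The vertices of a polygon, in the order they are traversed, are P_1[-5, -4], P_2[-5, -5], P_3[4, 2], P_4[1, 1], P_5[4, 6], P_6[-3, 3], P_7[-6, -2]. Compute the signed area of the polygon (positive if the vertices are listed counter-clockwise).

43.5

P_1→P_2: (-5)(-5) − (-5)(-4) = 5
P_2→P_3: (-5)(2) − (4)(-5) = 10
P_3→P_4: (4)(1) − (1)(2) = 2
P_4→P_5: (1)(6) − (4)(1) = 2
P_5→P_6: (4)(3) − (-3)(6) = 30
P_6→P_7: (-3)(-2) − (-6)(3) = 24
P_7→P_1: (-6)(-4) − (-5)(-2) = 14
Σ = 87
Signed area = Σ/2 = 43.5 (positive ⇒ counter-clockwise traversal).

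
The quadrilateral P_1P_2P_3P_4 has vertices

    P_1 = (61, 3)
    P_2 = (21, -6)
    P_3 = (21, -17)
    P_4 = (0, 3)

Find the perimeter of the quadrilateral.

|P_1P_2| = √((-40)² + (-9)²) = √1681 = 41
|P_2P_3| = √((0)² + (-11)²) = √121 = 11
|P_3P_4| = √((-21)² + (20)²) = √841 = 29
|P_4P_1| = √((61)² + (0)²) = √3721 = 61
Perimeter = 41 + 11 + 29 + 61 = 142.

142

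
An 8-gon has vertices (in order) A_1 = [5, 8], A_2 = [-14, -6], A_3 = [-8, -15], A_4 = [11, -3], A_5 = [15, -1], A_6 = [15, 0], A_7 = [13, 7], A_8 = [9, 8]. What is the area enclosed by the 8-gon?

330

A_1→A_2: (5)(-6) − (-14)(8) = 82
A_2→A_3: (-14)(-15) − (-8)(-6) = 162
A_3→A_4: (-8)(-3) − (11)(-15) = 189
A_4→A_5: (11)(-1) − (15)(-3) = 34
A_5→A_6: (15)(0) − (15)(-1) = 15
A_6→A_7: (15)(7) − (13)(0) = 105
A_7→A_8: (13)(8) − (9)(7) = 41
A_8→A_1: (9)(8) − (5)(8) = 32
Σ = 660
Area = |Σ|/2 = 330.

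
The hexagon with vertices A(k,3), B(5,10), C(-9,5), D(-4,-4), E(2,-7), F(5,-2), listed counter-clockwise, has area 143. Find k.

The doubled signed area Σ (x_i y_{i+1} − x_{i+1} y_i) is linear in k.
With k=0 it equals 238; the coefficient of k is 12 (from the two edges through A).
So 12·k + 238 = 2·143 = 286 ⇒ k = 4.

4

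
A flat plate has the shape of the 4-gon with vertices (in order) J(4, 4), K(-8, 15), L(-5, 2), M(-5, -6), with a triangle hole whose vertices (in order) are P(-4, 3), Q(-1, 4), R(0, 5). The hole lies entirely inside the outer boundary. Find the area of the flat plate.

96.5

Outer boundary:
Apply the shoelace formula: 2A = Σ (x_i·y_{i+1} − x_{i+1}·y_i), indices taken mod 4.
Cross-terms: 92, 59, 40, 4  ⇒  Σ = 195
Area = |Σ|/2 = 97.5.
Hole:
Apply the shoelace (surveyor's) formula: 2A = Σ (x_i·y_{i+1} − x_{i+1}·y_i), indices taken mod 3.
Σ = (-13) + (-5) + (20) = 2
Area = |Σ|/2 = 1.
Net area = 97.5 − 1 = 96.5.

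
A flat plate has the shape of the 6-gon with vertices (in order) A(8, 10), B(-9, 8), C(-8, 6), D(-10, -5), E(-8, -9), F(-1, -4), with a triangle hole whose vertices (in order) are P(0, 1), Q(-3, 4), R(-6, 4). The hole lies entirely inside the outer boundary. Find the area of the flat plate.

175

Outer boundary:
Apply the shoelace formula: 2A = Σ (x_i·y_{i+1} − x_{i+1}·y_i), indices taken mod 6.
Σ = (154) + (10) + (100) + (50) + (23) + (22) = 359
Area = |Σ|/2 = 179.5.
Hole:
Σ = (3) + (12) + (-6) = 9
Area = |Σ|/2 = 4.5.
Net area = 179.5 − 4.5 = 175.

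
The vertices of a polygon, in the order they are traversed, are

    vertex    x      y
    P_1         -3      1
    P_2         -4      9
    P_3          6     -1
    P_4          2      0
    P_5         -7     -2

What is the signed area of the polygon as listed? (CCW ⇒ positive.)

Apply the surveyor's formula: 2A = Σ (x_i·y_{i+1} − x_{i+1}·y_i), indices taken mod 5.
Σ = (-23) + (-50) + (2) + (-4) + (-13) = -88
Signed area = Σ/2 = -44 (negative ⇒ clockwise traversal).

-44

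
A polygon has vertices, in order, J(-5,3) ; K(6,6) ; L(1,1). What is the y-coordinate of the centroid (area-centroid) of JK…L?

Apply the shoelace formula. First the cross-terms c_i = x_i·y_{i+1} − x_{i+1}·y_i:
  -48, 0, 8  ⇒  2A = -40, A = -20.
Then Σ (y_i + y_{i+1})·c_i = -400, so ȳ = -400 / (6·(-20)) = 10/3.

10/3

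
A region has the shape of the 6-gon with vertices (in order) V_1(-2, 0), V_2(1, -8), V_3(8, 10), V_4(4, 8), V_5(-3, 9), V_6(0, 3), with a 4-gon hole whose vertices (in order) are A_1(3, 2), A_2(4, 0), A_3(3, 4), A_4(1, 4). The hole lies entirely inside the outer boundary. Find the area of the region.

82.5

Outer boundary:
Apply Gauss's area formula: 2A = Σ (x_i·y_{i+1} − x_{i+1}·y_i), indices taken mod 6.
Σ = (16) + (74) + (24) + (60) + (-9) + (6) = 171
Area = |Σ|/2 = 85.5.
Hole:
Apply the shoelace formula: 2A = Σ (x_i·y_{i+1} − x_{i+1}·y_i), indices taken mod 4.
Σ = (-8) + (16) + (8) + (-10) = 6
Area = |Σ|/2 = 3.
Net area = 85.5 − 3 = 82.5.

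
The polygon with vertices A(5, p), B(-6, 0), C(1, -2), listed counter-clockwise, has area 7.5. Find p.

Write out the shoelace sum; only the two edges meeting at A involve p:
2·Area = [(1·p − 5·(-2)) + (5·0 − (-6)·p)] + 12
       = 7·p + 22 = 15
⇒ p = -1.

-1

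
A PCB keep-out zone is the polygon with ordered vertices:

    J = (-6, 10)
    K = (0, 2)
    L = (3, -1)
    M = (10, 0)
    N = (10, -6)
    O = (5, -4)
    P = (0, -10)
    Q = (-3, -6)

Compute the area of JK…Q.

112

Apply the surveyor's formula: 2A = Σ (x_i·y_{i+1} − x_{i+1}·y_i), indices taken mod 8.
J→K: (-6)(2) − (0)(10) = -12
K→L: (0)(-1) − (3)(2) = -6
L→M: (3)(0) − (10)(-1) = 10
M→N: (10)(-6) − (10)(0) = -60
N→O: (10)(-4) − (5)(-6) = -10
O→P: (5)(-10) − (0)(-4) = -50
P→Q: (0)(-6) − (-3)(-10) = -30
Q→J: (-3)(10) − (-6)(-6) = -66
Σ = -224
Area = |Σ|/2 = 112.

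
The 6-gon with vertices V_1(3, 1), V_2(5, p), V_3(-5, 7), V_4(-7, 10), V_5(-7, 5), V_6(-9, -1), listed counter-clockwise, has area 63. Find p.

2

Write out the shoelace sum; only the two edges meeting at V_2 involve p:
2·Area = [(3·p − 5·1) + (5·7 − (-5)·p)] + 80
       = 8·p + 110 = 126
⇒ p = 2.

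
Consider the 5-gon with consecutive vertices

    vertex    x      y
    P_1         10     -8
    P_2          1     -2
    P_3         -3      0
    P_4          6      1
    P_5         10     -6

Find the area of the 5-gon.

43.5

Apply Gauss's area formula: 2A = Σ (x_i·y_{i+1} − x_{i+1}·y_i), indices taken mod 5.
Σ = (-12) + (-6) + (-3) + (-46) + (-20) = -87
Area = |Σ|/2 = 43.5.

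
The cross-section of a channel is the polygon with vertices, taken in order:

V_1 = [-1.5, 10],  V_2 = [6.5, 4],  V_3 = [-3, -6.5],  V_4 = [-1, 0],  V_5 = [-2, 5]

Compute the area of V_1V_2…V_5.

62.625

Apply the shoelace (surveyor's) formula: 2A = Σ (x_i·y_{i+1} − x_{i+1}·y_i), indices taken mod 5.
V_1→V_2: (-1.5)(4) − (6.5)(10) = -71
V_2→V_3: (6.5)(-6.5) − (-3)(4) = -30.25
V_3→V_4: (-3)(0) − (-1)(-6.5) = -6.5
V_4→V_5: (-1)(5) − (-2)(0) = -5
V_5→V_1: (-2)(10) − (-1.5)(5) = -12.5
Σ = -125.25
Area = |Σ|/2 = 62.625.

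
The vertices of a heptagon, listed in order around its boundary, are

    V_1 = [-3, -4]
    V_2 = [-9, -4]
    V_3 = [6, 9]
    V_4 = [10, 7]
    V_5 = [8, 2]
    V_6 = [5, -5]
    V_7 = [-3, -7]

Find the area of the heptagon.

Apply the shoelace formula: 2A = Σ (x_i·y_{i+1} − x_{i+1}·y_i), indices taken mod 7.
V_1→V_2: (-3)(-4) − (-9)(-4) = -24
V_2→V_3: (-9)(9) − (6)(-4) = -57
V_3→V_4: (6)(7) − (10)(9) = -48
V_4→V_5: (10)(2) − (8)(7) = -36
V_5→V_6: (8)(-5) − (5)(2) = -50
V_6→V_7: (5)(-7) − (-3)(-5) = -50
V_7→V_1: (-3)(-4) − (-3)(-7) = -9
Σ = -274
Area = |Σ|/2 = 137.

137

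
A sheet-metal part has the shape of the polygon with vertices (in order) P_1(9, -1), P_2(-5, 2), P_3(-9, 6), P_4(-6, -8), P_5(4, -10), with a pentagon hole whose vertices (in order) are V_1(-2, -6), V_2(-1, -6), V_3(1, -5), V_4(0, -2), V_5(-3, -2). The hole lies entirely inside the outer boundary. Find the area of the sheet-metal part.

Outer boundary:
Apply the surveyor's formula: 2A = Σ (x_i·y_{i+1} − x_{i+1}·y_i), indices taken mod 5.
P_1→P_2: (9)(2) − (-5)(-1) = 13
P_2→P_3: (-5)(6) − (-9)(2) = -12
P_3→P_4: (-9)(-8) − (-6)(6) = 108
P_4→P_5: (-6)(-10) − (4)(-8) = 92
P_5→P_1: (4)(-1) − (9)(-10) = 86
Σ = 287
Area = |Σ|/2 = 143.5.
Hole:
Apply the shoelace formula: 2A = Σ (x_i·y_{i+1} − x_{i+1}·y_i), indices taken mod 5.
Cross-terms: 6, 11, -2, -6, 14  ⇒  Σ = 23
Area = |Σ|/2 = 11.5.
Net area = 143.5 − 11.5 = 132.

132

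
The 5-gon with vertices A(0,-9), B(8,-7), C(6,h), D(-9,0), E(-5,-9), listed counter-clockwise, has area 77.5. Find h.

Write out the shoelace sum; only the two edges meeting at C involve h:
2·Area = [(8·h − 6·(-7)) + (6·0 − (-9)·h)] + 198
       = 17·h + 240 = 155
⇒ h = -5.

-5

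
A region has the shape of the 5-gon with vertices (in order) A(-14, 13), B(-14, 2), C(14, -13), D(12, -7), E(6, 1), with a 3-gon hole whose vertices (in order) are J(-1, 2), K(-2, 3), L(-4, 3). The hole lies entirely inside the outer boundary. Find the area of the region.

Outer boundary:
Apply the shoelace formula: 2A = Σ (x_i·y_{i+1} − x_{i+1}·y_i), indices taken mod 5.
Cross-terms: 154, 154, 58, 54, 92  ⇒  Σ = 512
Area = |Σ|/2 = 256.
Hole:
Σ = (1) + (6) + (-5) = 2
Area = |Σ|/2 = 1.
Net area = 256 − 1 = 255.

255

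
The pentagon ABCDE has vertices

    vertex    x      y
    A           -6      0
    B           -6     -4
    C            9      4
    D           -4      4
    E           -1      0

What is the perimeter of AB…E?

|AB| = √((0)² + (-4)²) = √16 = 4
|BC| = √((15)² + (8)²) = √289 = 17
|CD| = √((-13)² + (0)²) = √169 = 13
|DE| = √((3)² + (-4)²) = √25 = 5
|EA| = √((-5)² + (0)²) = √25 = 5
Perimeter = 4 + 17 + 13 + 5 + 5 = 44.

44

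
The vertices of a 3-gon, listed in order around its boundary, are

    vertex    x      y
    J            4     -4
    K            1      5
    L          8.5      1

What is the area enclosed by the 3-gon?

Apply the surveyor's formula: 2A = Σ (x_i·y_{i+1} − x_{i+1}·y_i), indices taken mod 3.
J→K: (4)(5) − (1)(-4) = 24
K→L: (1)(1) − (8.5)(5) = -41.5
L→J: (8.5)(-4) − (4)(1) = -38
Σ = -55.5
Area = |Σ|/2 = 27.75.

27.75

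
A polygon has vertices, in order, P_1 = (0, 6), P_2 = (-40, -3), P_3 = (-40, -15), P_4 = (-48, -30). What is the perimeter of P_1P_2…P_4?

130

|P_1P_2| = √((-40)² + (-9)²) = √1681 = 41
|P_2P_3| = √((0)² + (-12)²) = √144 = 12
|P_3P_4| = √((-8)² + (-15)²) = √289 = 17
|P_4P_1| = √((48)² + (36)²) = √3600 = 60
Perimeter = 41 + 12 + 17 + 60 = 130.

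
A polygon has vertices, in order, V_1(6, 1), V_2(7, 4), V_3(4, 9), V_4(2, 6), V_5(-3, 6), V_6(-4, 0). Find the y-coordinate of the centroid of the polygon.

Apply the surveyor's formula. First the cross-terms c_i = x_i·y_{i+1} − x_{i+1}·y_i:
  17, 47, 6, 30, 24, -4  ⇒  2A = 120, A = 60.
Then Σ (y_i + y_{i+1})·c_i = 1286, so ȳ = 1286 / (6·60) = 643/180.

643/180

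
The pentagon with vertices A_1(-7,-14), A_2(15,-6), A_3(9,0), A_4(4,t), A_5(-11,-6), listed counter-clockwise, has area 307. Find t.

11

Write out the shoelace sum; only the two edges meeting at A_4 involve t:
2·Area = [(9·t − 4·0) + (4·(-6) − (-11)·t)] + 418
       = 20·t + 394 = 614
⇒ t = 11.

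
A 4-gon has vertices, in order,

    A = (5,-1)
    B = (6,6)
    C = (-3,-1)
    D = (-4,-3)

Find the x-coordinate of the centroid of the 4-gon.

52/27

Apply the shoelace (surveyor's) formula. First the cross-terms c_i = x_i·y_{i+1} − x_{i+1}·y_i:
  36, 12, 5, 19  ⇒  2A = 72, A = 36.
Then Σ (x_i + x_{i+1})·c_i = 416, so x̄ = 416 / (6·36) = 52/27.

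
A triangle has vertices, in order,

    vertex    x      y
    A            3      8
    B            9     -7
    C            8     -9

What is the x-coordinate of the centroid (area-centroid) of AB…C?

Apply Gauss's area formula. First the cross-terms c_i = x_i·y_{i+1} − x_{i+1}·y_i:
  -93, -25, 91  ⇒  2A = -27, A = -13.5.
Then Σ (x_i + x_{i+1})·c_i = -540, so x̄ = -540 / (6·(-13.5)) = 20/3.

20/3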